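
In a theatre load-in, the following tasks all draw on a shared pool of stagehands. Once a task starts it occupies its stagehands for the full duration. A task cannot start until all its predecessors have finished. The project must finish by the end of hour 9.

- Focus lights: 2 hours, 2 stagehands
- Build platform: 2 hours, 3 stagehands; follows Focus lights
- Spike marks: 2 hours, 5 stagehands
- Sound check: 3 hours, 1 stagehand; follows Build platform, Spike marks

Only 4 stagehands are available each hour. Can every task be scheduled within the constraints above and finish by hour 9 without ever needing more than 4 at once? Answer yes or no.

The minimum achievable peak is 5; 4 < 5, so no feasible schedule stays within the cap.

no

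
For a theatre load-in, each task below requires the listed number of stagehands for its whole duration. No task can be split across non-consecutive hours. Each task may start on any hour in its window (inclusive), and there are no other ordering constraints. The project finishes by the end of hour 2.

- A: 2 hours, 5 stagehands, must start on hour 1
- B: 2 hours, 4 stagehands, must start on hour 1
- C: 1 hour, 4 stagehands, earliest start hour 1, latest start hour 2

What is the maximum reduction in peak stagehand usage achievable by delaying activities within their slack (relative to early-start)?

Early-start peak: h1:13  h2:9 ⇒ 13.
Leveled (A@1, B@1, C@1): h1:13  h2:9 ⇒ 13.
Reduction 13 − 13 = 0.

0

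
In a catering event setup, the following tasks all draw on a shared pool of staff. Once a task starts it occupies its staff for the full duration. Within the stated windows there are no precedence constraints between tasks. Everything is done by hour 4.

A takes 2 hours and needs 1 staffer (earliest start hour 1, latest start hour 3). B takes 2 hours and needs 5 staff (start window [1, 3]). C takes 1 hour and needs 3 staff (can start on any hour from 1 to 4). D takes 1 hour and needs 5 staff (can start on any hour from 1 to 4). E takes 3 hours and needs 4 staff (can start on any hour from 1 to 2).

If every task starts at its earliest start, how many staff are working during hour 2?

At early start, hour 2 has: A, B, E.
Demand: 1 + 5 + 4 = 10.

10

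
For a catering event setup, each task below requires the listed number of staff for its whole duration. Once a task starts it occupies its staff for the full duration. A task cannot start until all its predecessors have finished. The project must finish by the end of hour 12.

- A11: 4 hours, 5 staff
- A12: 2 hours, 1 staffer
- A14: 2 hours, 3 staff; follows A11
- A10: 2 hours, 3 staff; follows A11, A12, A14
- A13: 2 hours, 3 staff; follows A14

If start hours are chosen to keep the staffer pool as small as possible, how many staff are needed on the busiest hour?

Early-start (A11@1, A12@1, A14@5, A10@7, A13@7) gives peak 6: h1:6  h2:6  h3:5  h4:5  h5:3  h6:3  h7:6  h8:6  h9:0  h10:0  h11:0  h12:0.
Shift A12→5, A13→9.
Schedule A11@1, A12@5, A14@5, A10@7, A13@9: h1:5  h2:5  h3:5  h4:5  h5:4  h6:4  h7:3  h8:3  h9:3  h10:3  h11:0  h12:0 — peak 5.

5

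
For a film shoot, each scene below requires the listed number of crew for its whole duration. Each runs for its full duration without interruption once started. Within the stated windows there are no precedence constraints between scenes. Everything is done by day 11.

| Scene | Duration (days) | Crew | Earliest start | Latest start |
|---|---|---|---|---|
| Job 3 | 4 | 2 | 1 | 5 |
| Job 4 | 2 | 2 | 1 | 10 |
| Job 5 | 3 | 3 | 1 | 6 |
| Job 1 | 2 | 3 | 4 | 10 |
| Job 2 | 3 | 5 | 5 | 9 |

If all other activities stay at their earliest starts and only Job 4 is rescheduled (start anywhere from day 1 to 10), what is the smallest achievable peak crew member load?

Job 4@1: d1:7  d2:7  d3:5  d4:5  d5:8  d6:5  d7:5  d8:0  d9:0  d10:0  d11:0 → peak 8
Job 4@2: d1:5  d2:7  d3:7  d4:5  d5:8  d6:5  d7:5  d8:0  d9:0  d10:0  d11:0 → peak 8
Job 4@3: d1:5  d2:5  d3:7  d4:7  d5:8  d6:5  d7:5  d8:0  d9:0  d10:0  d11:0 → peak 8
Job 4@4: d1:5  d2:5  d3:5  d4:7  d5:10  d6:5  d7:5  d8:0  d9:0  d10:0  d11:0 → peak 10
Job 4@5: d1:5  d2:5  d3:5  d4:5  d5:10  d6:7  d7:5  d8:0  d9:0  d10:0  d11:0 → peak 10
Job 4@6: d1:5  d2:5  d3:5  d4:5  d5:8  d6:7  d7:7  d8:0  d9:0  d10:0  d11:0 → peak 8
Job 4@7: d1:5  d2:5  d3:5  d4:5  d5:8  d6:5  d7:7  d8:2  d9:0  d10:0  d11:0 → peak 8
Job 4@8: d1:5  d2:5  d3:5  d4:5  d5:8  d6:5  d7:5  d8:2  d9:2  d10:0  d11:0 → peak 8
Job 4@9: d1:5  d2:5  d3:5  d4:5  d5:8  d6:5  d7:5  d8:0  d9:2  d10:2  d11:0 → peak 8
Job 4@10: d1:5  d2:5  d3:5  d4:5  d5:8  d6:5  d7:5  d8:0  d9:0  d10:2  d11:2 → peak 8
Best is Job 4@1, peak 8.

8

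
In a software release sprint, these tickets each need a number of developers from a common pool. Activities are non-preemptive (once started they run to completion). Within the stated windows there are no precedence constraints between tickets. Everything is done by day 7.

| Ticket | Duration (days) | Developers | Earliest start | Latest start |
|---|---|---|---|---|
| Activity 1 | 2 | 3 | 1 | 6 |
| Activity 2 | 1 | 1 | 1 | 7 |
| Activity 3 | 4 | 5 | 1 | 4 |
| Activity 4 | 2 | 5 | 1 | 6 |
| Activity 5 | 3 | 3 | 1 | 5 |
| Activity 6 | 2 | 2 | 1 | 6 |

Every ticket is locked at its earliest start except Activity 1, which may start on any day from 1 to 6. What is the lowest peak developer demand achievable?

16

Activity 1@1: d1:19  d2:18  d3:8  d4:5  d5:0  d6:0  d7:0 → peak 19
Activity 1@2: d1:16  d2:18  d3:11  d4:5  d5:0  d6:0  d7:0 → peak 18
Activity 1@3: d1:16  d2:15  d3:11  d4:8  d5:0  d6:0  d7:0 → peak 16
Activity 1@4: d1:16  d2:15  d3:8  d4:8  d5:3  d6:0  d7:0 → peak 16
Activity 1@5: d1:16  d2:15  d3:8  d4:5  d5:3  d6:3  d7:0 → peak 16
Activity 1@6: d1:16  d2:15  d3:8  d4:5  d5:0  d6:3  d7:3 → peak 16
Best is Activity 1@3, peak 16.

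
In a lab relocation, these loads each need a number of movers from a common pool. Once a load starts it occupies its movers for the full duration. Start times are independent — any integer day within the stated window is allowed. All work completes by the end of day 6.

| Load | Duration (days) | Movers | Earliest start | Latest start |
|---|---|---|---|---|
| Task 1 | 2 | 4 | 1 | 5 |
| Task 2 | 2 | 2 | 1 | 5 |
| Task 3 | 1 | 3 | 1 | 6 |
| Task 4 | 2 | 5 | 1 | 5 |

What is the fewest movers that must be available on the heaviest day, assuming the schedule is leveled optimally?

5

Early-start (Task 1@1, Task 2@1, Task 3@1, Task 4@1) gives peak 14: d1:14  d2:11  d3:0  d4:0  d5:0  d6:0.
Shift Task 2→3, Task 3→3, Task 4→5.
Schedule Task 1@1, Task 2@3, Task 3@3, Task 4@5: d1:4  d2:4  d3:5  d4:2  d5:5  d6:5 — peak 5.
Total mover-days = 25 over 6 days ⇒ peak ≥ ⌈25/6⌉ = 5, so 5 is optimal.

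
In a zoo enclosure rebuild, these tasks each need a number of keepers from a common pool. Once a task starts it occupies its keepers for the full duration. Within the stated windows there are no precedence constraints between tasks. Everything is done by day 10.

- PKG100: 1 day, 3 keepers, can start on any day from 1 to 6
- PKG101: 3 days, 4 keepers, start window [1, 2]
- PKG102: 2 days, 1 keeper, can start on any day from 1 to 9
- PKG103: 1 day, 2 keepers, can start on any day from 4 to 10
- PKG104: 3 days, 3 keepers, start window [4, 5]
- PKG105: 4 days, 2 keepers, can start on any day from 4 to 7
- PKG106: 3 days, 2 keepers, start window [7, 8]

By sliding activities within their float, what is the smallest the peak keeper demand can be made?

5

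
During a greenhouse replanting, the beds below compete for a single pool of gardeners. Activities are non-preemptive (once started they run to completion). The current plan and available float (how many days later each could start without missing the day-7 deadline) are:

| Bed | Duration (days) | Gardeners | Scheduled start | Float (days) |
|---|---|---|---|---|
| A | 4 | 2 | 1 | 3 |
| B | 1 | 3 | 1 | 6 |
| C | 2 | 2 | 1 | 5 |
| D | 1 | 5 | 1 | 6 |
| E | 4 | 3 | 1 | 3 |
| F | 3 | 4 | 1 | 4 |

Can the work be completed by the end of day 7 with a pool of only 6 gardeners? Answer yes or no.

no

Total gardener-days = 44; over 7 days the average is 44/7 > 6, so some day must exceed 6.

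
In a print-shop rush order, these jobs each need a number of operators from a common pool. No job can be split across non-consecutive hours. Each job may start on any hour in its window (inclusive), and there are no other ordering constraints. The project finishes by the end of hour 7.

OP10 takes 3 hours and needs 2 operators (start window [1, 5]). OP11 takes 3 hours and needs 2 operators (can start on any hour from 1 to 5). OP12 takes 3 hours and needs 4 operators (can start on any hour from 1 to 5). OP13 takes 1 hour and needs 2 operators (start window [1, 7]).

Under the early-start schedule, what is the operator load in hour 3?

At early start, hour 3 has: OP10, OP11, OP12.
Demand: 2 + 2 + 4 = 8.

8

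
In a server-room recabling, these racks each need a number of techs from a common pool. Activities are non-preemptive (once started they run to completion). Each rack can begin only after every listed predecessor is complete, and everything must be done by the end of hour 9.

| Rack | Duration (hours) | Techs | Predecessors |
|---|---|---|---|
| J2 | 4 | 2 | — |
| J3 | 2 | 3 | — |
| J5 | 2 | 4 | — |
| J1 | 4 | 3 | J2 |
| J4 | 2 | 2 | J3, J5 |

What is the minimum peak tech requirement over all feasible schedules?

6

Early-start (J2@1, J3@1, J5@1, J1@5, J4@3) gives peak 9: h1:9  h2:9  h3:4  h4:4  h5:3  h6:3  h7:3  h8:3  h9:0.
Shift J5→3, J4→5.
Schedule J2@1, J3@1, J5@3, J1@5, J4@5: h1:5  h2:5  h3:6  h4:6  h5:5  h6:5  h7:3  h8:3  h9:0 — peak 6.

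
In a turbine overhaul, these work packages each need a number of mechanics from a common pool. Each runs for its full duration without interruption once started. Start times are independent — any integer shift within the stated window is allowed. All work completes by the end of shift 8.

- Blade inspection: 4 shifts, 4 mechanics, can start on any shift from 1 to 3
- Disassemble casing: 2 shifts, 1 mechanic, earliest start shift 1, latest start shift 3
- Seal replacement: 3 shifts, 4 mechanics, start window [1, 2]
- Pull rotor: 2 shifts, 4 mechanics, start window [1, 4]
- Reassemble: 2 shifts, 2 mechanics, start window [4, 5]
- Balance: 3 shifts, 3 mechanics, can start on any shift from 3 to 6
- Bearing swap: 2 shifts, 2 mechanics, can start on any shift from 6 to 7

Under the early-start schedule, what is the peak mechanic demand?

13

Early-start schedule: Blade inspection@1, Disassemble casing@1, Seal replacement@1, Pull rotor@1, Reassemble@4, Balance@3, Bearing swap@6.
Load per shift: shift 1: 13, shift 2: 13, shift 3: 11, shift 4: 9, shift 5: 5, shift 6: 2, shift 7: 2, shift 8: 0.
Peak is 13.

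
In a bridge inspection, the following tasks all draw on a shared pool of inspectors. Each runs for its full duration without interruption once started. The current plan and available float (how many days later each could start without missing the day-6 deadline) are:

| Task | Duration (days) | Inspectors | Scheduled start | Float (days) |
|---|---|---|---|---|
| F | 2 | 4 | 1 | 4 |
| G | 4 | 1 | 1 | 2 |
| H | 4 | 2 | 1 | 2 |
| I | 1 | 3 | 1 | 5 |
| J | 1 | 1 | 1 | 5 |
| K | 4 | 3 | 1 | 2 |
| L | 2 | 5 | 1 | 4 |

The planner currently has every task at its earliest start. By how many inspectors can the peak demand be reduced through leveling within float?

10

Early-start peak: d1:19  d2:15  d3:6  d4:6  d5:0  d6:0 ⇒ 19.
Leveled (F@1, G@1, H@1, I@3, J@1, K@3, L@5): d1:8  d2:7  d3:9  d4:6  d5:8  d6:8 ⇒ 9.
Reduction 19 − 9 = 10.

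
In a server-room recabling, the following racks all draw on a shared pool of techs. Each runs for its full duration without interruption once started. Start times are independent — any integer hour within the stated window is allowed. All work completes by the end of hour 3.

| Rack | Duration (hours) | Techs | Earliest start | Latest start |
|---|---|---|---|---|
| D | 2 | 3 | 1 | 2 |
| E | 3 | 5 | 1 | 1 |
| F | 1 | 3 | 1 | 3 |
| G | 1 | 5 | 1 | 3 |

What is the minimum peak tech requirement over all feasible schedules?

Early-start (D@1, E@1, F@1, G@1) gives peak 16: h1:16  h2:8  h3:5.
Shift G→3.
Schedule D@1, E@1, F@1, G@3: h1:11  h2:8  h3:10 — peak 11.
No arrangement of the 18 feasible schedules does better.

11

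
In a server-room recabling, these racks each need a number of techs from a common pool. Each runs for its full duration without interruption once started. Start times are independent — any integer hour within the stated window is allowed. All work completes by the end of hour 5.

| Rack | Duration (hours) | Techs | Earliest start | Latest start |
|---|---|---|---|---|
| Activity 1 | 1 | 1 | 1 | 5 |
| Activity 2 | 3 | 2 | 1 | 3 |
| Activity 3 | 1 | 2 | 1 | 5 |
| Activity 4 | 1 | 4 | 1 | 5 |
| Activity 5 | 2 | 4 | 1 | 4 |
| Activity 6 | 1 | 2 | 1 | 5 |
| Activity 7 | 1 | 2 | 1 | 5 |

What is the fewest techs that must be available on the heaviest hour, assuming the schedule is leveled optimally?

Early-start (Activity 1@1, Activity 2@1, Activity 3@1, Activity 4@1, Activity 5@1, Activity 6@1, Activity 7@1) gives peak 17: h1:17  h2:6  h3:2  h4:0  h5:0.
Shift Activity 4→2, Activity 5→3, Activity 6→4, Activity 7→5.
Schedule Activity 1@1, Activity 2@1, Activity 3@1, Activity 4@2, Activity 5@3, Activity 6@4, Activity 7@5: h1:5  h2:6  h3:6  h4:6  h5:2 — peak 6.

6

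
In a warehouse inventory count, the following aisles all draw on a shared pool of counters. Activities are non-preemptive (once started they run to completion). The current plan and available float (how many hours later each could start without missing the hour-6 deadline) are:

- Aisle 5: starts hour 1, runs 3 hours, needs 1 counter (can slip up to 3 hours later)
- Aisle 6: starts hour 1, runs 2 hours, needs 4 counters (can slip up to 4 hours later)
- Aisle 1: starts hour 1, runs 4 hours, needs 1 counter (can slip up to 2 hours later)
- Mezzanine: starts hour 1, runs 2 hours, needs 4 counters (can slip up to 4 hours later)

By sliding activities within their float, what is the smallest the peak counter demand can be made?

5

Early-start (Aisle 5@1, Aisle 6@1, Aisle 1@1, Mezzanine@1) gives peak 10: h1:10  h2:10  h3:2  h4:1  h5:0  h6:0.
Shift Aisle 1→3, Mezzanine→4.
Schedule Aisle 5@1, Aisle 6@1, Aisle 1@3, Mezzanine@4: h1:5  h2:5  h3:2  h4:5  h5:5  h6:1 — peak 5.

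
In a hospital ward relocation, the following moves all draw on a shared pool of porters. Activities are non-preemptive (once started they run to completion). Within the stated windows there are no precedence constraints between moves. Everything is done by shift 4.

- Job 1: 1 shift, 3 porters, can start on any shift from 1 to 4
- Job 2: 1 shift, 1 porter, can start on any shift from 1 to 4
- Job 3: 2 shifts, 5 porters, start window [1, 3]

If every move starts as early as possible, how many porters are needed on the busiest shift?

Early-start schedule: Job 1@1, Job 2@1, Job 3@1.
Load per shift: shift 1: 9, shift 2: 5, shift 3: 0, shift 4: 0.
Peak is 9.

9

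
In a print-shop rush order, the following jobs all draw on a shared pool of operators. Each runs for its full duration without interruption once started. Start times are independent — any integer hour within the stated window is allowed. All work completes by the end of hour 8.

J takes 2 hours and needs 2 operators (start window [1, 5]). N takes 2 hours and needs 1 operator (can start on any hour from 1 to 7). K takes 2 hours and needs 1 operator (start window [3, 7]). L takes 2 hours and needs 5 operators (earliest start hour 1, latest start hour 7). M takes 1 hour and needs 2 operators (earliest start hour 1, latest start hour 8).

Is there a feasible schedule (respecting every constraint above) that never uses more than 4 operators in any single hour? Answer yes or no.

no

The minimum achievable peak is 5; 4 < 5, so no feasible schedule stays within the cap.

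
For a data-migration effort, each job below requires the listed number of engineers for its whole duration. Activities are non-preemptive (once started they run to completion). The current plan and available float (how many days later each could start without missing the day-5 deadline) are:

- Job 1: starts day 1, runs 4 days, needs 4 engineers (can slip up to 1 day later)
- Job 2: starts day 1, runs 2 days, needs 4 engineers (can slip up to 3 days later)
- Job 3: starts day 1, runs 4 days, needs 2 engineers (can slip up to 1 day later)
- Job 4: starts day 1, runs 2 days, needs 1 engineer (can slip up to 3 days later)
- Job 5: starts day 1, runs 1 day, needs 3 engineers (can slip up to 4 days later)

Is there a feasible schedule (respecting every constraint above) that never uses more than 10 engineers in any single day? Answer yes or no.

yes

Schedule Job 1@1, Job 2@1, Job 3@1, Job 4@3, Job 5@3: d1:10  d2:10  d3:10  d4:7  d5:0 — peak 10 ≤ 10.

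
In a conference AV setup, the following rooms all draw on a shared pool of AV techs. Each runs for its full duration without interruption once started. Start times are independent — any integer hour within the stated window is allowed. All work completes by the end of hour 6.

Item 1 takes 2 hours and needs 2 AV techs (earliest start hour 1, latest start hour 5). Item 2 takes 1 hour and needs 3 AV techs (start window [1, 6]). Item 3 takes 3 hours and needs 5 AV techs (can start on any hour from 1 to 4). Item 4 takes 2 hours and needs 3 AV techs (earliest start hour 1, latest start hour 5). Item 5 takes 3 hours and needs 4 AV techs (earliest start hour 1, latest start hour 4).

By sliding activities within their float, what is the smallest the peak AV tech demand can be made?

7

Early-start (Item 1@1, Item 2@1, Item 3@1, Item 4@1, Item 5@1) gives peak 17: h1:17  h2:14  h3:9  h4:0  h5:0  h6:0.
Shift Item 2→4, Item 4→5, Item 5→4.
Schedule Item 1@1, Item 2@4, Item 3@1, Item 4@5, Item 5@4: h1:7  h2:7  h3:5  h4:7  h5:7  h6:7 — peak 7.
Total AV tech-hours = 40 over 6 hours ⇒ peak ≥ ⌈40/6⌉ = 7, so 7 is optimal.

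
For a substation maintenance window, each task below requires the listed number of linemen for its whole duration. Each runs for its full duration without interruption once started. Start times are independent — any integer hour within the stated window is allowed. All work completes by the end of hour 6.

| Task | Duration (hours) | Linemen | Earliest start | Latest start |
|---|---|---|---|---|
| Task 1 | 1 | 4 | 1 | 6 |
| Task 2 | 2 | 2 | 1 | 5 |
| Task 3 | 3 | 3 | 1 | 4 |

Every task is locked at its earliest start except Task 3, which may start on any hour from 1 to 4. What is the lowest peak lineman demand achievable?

6

Task 3@1: h1:9  h2:5  h3:3  h4:0  h5:0  h6:0 → peak 9
Task 3@2: h1:6  h2:5  h3:3  h4:3  h5:0  h6:0 → peak 6
Task 3@3: h1:6  h2:2  h3:3  h4:3  h5:3  h6:0 → peak 6
Task 3@4: h1:6  h2:2  h3:0  h4:3  h5:3  h6:3 → peak 6
Best is Task 3@2, peak 6.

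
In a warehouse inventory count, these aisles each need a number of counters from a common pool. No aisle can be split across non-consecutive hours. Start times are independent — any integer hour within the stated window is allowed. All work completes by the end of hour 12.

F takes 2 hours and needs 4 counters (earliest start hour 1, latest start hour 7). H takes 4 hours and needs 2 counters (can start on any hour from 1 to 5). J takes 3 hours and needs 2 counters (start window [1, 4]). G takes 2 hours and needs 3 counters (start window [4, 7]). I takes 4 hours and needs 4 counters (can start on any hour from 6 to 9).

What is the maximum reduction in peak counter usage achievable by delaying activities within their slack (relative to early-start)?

Early-start peak: h1:8  h2:8  h3:4  h4:5  h5:3  h6:4  h7:4  h8:4  h9:4  h10:0  h11:0  h12:0 ⇒ 8.
Leveled (F@1, H@3, J@3, G@7, I@9): h1:4  h2:4  h3:4  h4:4  h5:4  h6:2  h7:3  h8:3  h9:4  h10:4  h11:4  h12:4 ⇒ 4.
Reduction 8 − 4 = 4.

4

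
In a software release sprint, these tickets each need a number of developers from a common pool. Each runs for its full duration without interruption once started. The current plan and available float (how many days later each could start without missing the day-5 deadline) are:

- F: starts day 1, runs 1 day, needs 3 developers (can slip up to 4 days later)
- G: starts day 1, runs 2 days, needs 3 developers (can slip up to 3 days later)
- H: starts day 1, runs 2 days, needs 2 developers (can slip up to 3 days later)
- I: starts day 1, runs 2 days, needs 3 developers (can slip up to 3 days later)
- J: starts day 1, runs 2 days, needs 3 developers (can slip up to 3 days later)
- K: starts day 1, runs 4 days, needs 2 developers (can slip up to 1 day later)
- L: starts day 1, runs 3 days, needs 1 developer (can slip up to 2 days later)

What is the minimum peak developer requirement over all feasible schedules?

Early-start (F@1, G@1, H@1, I@1, J@1, K@1, L@1) gives peak 17: d1:17  d2:14  d3:3  d4:2  d5:0.
Shift H→2, I→3, J→4, K→2.
Schedule F@1, G@1, H@2, I@3, J@4, K@2, L@1: d1:7  d2:8  d3:8  d4:8  d5:5 — peak 8.
Total developer-days = 36 over 5 days ⇒ peak ≥ ⌈36/5⌉ = 8, so 8 is optimal.

8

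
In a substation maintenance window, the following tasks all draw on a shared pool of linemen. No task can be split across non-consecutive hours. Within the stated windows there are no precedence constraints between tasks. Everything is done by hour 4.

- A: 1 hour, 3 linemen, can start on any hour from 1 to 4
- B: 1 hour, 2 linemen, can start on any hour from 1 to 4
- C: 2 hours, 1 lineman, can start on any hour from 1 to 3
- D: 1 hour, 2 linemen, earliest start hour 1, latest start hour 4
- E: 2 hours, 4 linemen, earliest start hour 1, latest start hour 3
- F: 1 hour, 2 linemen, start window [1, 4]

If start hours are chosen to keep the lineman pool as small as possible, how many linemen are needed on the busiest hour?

Early-start (A@1, B@1, C@1, D@1, E@1, F@1) gives peak 14: h1:14  h2:5  h3:0  h4:0.
Shift C→2, D→2, E→3, F→2.
Schedule A@1, B@1, C@2, D@2, E@3, F@2: h1:5  h2:5  h3:5  h4:4 — peak 5.
Total lineman-hours = 19 over 4 hours ⇒ peak ≥ ⌈19/4⌉ = 5, so 5 is optimal.

5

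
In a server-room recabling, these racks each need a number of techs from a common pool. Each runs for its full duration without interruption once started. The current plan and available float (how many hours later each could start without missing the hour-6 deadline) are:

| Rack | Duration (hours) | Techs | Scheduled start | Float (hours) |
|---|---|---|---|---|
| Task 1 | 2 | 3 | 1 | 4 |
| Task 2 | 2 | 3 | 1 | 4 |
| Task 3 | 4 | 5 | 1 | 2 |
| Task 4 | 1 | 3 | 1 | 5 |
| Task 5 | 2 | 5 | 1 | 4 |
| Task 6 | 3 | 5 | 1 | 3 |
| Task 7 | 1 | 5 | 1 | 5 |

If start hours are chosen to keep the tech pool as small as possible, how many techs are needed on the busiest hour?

13

Early-start (Task 1@1, Task 2@1, Task 3@1, Task 4@1, Task 5@1, Task 6@1, Task 7@1) gives peak 29: h1:29  h2:21  h3:10  h4:5  h5:0  h6:0.
Shift Task 4→3, Task 5→5, Task 6→3, Task 7→6.
Schedule Task 1@1, Task 2@1, Task 3@1, Task 4@3, Task 5@5, Task 6@3, Task 7@6: h1:11  h2:11  h3:13  h4:10  h5:10  h6:10 — peak 13.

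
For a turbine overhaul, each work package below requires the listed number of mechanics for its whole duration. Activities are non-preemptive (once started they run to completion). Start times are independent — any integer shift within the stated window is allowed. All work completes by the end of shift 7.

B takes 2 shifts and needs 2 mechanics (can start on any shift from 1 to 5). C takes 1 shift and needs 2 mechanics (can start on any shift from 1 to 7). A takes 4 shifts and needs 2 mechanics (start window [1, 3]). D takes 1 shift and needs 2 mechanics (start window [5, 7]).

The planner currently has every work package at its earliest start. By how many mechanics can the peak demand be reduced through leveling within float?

Early-start peak: s1:6  s2:4  s3:2  s4:2  s5:2  s6:0  s7:0 ⇒ 6.
Leveled (B@1, C@1, A@2, D@5): s1:4  s2:4  s3:2  s4:2  s5:4  s6:0  s7:0 ⇒ 4.
Reduction 6 − 4 = 2.

2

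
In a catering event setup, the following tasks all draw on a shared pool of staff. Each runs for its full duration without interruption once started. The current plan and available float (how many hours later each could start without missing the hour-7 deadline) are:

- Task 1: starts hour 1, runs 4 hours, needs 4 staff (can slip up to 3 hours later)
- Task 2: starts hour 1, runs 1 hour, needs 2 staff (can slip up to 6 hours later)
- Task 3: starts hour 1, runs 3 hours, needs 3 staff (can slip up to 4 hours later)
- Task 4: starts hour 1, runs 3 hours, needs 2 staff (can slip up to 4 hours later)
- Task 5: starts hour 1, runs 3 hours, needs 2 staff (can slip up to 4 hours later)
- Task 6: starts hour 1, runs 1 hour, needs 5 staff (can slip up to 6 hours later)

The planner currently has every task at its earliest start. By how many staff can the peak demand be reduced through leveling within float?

Early-start peak: h1:18  h2:11  h3:11  h4:4  h5:0  h6:0  h7:0 ⇒ 18.
Leveled (Task 1@1, Task 2@5, Task 3@1, Task 4@4, Task 5@5, Task 6@7): h1:7  h2:7  h3:7  h4:6  h5:6  h6:4  h7:7 ⇒ 7.
Reduction 18 − 7 = 11.

11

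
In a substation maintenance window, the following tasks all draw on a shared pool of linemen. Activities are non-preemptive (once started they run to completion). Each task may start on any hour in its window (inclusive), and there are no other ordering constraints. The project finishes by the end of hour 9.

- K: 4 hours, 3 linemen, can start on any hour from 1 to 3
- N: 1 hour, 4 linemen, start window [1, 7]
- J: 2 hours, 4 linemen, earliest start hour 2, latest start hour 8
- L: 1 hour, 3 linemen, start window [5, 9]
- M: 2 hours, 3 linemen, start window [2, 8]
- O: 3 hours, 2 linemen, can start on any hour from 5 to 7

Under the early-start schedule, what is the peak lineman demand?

10

Early-start schedule: K@1, N@1, J@2, L@5, M@2, O@5.
Load per hour: hour 1: 7, hour 2: 10, hour 3: 10, hour 4: 3, hour 5: 5, hour 6: 2, hour 7: 2, hour 8: 0, hour 9: 0.
Peak is 10.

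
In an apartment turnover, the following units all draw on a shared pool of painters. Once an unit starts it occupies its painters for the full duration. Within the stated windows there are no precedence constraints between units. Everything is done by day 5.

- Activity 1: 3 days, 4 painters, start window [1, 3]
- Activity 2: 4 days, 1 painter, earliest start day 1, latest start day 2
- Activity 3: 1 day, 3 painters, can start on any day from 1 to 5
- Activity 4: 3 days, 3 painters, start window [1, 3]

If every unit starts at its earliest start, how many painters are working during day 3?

8

At early start, day 3 has: Activity 1, Activity 2, Activity 4.
Demand: 4 + 1 + 3 = 8.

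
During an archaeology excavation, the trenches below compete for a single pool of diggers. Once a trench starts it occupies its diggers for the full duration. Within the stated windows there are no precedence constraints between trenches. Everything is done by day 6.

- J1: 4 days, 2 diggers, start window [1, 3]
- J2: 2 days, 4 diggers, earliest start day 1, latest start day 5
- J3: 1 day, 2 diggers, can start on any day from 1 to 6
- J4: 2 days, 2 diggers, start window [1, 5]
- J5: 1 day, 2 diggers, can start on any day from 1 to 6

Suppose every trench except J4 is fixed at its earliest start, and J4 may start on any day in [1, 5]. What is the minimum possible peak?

10

J4@1: d1:12  d2:8  d3:2  d4:2  d5:0  d6:0 → peak 12
J4@2: d1:10  d2:8  d3:4  d4:2  d5:0  d6:0 → peak 10
J4@3: d1:10  d2:6  d3:4  d4:4  d5:0  d6:0 → peak 10
J4@4: d1:10  d2:6  d3:2  d4:4  d5:2  d6:0 → peak 10
J4@5: d1:10  d2:6  d3:2  d4:2  d5:2  d6:2 → peak 10
Best is J4@2, peak 10.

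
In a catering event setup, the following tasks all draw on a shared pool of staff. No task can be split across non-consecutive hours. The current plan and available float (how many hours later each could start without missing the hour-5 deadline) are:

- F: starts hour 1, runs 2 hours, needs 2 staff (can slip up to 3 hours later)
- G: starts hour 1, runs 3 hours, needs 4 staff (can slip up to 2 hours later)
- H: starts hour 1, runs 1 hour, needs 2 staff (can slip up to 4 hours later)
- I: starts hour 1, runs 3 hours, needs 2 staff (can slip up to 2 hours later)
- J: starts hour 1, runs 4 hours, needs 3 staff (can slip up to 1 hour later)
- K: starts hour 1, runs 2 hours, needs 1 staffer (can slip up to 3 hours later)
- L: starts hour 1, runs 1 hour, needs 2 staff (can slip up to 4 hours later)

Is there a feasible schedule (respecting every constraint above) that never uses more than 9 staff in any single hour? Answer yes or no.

Schedule F@1, G@1, H@1, I@3, J@2, K@4, L@4: h1:8  h2:9  h3:9  h4:8  h5:6 — peak 9 ≤ 9.

yes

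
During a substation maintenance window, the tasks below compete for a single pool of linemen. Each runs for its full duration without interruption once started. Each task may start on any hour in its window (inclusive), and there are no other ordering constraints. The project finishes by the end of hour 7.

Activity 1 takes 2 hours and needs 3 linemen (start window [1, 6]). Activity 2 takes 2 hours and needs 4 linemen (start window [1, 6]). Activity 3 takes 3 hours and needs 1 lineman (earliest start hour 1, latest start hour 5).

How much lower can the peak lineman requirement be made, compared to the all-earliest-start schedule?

4

Early-start peak: h1:8  h2:8  h3:1  h4:0  h5:0  h6:0  h7:0 ⇒ 8.
Leveled (Activity 1@1, Activity 2@3, Activity 3@5): h1:3  h2:3  h3:4  h4:4  h5:1  h6:1  h7:1 ⇒ 4.
Reduction 8 − 4 = 4.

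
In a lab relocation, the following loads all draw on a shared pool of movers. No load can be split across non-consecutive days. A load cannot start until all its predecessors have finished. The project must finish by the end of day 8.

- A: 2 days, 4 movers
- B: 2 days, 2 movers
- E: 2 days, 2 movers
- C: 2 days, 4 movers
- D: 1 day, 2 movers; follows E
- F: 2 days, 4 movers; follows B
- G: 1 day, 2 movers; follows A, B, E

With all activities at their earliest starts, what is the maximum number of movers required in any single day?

Early-start schedule: A@1, B@1, E@1, C@1, D@3, F@3, G@3.
Load per day: day 1: 12, day 2: 12, day 3: 8, day 4: 4, day 5: 0, day 6: 0, day 7: 0, day 8: 0.
Peak is 12.

12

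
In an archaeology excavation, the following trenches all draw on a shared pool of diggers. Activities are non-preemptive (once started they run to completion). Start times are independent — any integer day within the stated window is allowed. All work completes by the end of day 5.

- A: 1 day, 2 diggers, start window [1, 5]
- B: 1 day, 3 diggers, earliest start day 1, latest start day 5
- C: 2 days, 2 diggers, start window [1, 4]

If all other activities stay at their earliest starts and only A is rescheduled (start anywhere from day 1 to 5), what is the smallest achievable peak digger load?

A@1: d1:7  d2:2  d3:0  d4:0  d5:0 → peak 7
A@2: d1:5  d2:4  d3:0  d4:0  d5:0 → peak 5
A@3: d1:5  d2:2  d3:2  d4:0  d5:0 → peak 5
A@4: d1:5  d2:2  d3:0  d4:2  d5:0 → peak 5
A@5: d1:5  d2:2  d3:0  d4:0  d5:2 → peak 5
Best is A@2, peak 5.

5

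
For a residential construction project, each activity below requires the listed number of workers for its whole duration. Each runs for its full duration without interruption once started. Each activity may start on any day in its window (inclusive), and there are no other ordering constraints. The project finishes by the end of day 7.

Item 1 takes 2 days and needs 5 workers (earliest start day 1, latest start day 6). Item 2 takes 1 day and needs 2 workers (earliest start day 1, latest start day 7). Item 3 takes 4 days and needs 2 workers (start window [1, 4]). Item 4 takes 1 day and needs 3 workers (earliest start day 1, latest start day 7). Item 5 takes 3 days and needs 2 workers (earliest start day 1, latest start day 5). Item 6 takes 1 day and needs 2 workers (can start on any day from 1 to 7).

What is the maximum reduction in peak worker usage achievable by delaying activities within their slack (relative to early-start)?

11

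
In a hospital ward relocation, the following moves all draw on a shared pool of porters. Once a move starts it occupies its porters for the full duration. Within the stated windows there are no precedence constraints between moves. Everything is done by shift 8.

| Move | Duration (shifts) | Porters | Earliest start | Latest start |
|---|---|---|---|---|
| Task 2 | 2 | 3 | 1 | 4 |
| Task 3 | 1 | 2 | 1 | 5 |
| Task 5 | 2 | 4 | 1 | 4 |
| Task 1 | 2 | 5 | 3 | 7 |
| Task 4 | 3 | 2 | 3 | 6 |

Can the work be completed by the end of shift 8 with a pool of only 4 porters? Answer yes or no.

The minimum achievable peak is 5; 4 < 5, so no feasible schedule stays within the cap.

no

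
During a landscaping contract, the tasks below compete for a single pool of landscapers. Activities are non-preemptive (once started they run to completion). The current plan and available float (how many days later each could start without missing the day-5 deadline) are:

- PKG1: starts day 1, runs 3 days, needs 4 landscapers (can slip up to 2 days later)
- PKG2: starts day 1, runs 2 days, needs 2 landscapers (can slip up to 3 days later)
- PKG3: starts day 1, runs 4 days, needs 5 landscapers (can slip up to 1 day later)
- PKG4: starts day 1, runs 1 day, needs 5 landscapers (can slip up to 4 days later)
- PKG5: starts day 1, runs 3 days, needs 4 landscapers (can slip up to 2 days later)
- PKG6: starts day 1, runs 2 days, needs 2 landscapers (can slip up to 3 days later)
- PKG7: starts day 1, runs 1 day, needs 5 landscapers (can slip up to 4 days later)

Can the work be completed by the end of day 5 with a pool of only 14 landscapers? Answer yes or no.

yes

Schedule PKG1@1, PKG2@1, PKG3@1, PKG4@4, PKG5@3, PKG6@1, PKG7@5: d1:13  d2:13  d3:13  d4:14  d5:9 — peak 14 ≤ 14.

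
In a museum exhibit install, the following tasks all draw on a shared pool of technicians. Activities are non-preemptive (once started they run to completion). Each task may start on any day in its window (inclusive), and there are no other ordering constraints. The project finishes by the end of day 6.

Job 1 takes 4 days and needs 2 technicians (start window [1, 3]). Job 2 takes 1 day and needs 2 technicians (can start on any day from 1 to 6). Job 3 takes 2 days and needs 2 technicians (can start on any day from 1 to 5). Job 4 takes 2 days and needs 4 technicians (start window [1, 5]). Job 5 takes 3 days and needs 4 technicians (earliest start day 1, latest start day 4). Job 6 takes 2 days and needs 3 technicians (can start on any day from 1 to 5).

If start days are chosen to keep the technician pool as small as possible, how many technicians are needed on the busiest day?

8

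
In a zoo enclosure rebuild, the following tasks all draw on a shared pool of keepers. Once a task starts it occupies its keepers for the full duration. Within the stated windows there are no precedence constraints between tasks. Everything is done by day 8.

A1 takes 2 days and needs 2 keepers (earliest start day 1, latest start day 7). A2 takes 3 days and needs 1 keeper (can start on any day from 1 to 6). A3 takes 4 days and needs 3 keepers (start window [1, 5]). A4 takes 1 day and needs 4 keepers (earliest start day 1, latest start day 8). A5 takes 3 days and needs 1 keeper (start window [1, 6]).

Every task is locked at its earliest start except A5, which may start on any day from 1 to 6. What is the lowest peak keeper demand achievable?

10

A5@1: d1:11  d2:7  d3:5  d4:3  d5:0  d6:0  d7:0  d8:0 → peak 11
A5@2: d1:10  d2:7  d3:5  d4:4  d5:0  d6:0  d7:0  d8:0 → peak 10
A5@3: d1:10  d2:6  d3:5  d4:4  d5:1  d6:0  d7:0  d8:0 → peak 10
A5@4: d1:10  d2:6  d3:4  d4:4  d5:1  d6:1  d7:0  d8:0 → peak 10
A5@5: d1:10  d2:6  d3:4  d4:3  d5:1  d6:1  d7:1  d8:0 → peak 10
A5@6: d1:10  d2:6  d3:4  d4:3  d5:0  d6:1  d7:1  d8:1 → peak 10
Best is A5@2, peak 10.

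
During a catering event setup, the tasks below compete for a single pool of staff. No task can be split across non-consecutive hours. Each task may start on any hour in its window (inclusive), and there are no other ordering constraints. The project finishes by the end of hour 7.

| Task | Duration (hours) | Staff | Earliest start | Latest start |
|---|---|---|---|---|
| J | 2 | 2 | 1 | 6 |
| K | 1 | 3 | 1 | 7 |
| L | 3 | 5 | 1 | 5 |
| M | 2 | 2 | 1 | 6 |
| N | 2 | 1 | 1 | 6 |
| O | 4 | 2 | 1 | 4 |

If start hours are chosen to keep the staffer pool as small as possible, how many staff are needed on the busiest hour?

6

Early-start (J@1, K@1, L@1, M@1, N@1, O@1) gives peak 15: h1:15  h2:12  h3:7  h4:2  h5:0  h6:0  h7:0.
Shift K→3, L→5, N→3.
Schedule J@1, K@3, L@5, M@1, N@3, O@1: h1:6  h2:6  h3:6  h4:3  h5:5  h6:5  h7:5 — peak 6.
Total staffer-hours = 36 over 7 hours ⇒ peak ≥ ⌈36/7⌉ = 6, so 6 is optimal.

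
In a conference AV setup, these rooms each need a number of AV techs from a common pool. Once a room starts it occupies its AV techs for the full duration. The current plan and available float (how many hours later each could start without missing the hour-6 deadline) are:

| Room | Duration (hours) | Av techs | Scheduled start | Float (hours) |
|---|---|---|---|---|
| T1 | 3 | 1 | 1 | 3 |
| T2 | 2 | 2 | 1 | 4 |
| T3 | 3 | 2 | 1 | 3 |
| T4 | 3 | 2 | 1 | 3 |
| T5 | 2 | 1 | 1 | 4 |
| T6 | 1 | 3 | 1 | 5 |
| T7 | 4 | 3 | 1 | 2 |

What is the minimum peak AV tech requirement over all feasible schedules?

Early-start (T1@1, T2@1, T3@1, T4@1, T5@1, T6@1, T7@1) gives peak 14: h1:14  h2:11  h3:8  h4:3  h5:0  h6:0.
Shift T3→2, T4→4, T7→3.
Schedule T1@1, T2@1, T3@2, T4@4, T5@1, T6@1, T7@3: h1:7  h2:6  h3:6  h4:7  h5:5  h6:5 — peak 7.

7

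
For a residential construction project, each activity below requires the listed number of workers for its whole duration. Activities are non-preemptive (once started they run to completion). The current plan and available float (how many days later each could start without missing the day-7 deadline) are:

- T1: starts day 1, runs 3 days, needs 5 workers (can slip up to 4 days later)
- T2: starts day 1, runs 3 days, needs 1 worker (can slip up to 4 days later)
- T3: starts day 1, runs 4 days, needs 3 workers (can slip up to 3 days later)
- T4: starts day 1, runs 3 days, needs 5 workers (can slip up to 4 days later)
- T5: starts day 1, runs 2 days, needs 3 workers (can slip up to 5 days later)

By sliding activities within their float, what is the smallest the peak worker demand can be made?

9

Early-start (T1@1, T2@1, T3@1, T4@1, T5@1) gives peak 17: d1:17  d2:17  d3:14  d4:3  d5:0  d6:0  d7:0.
Shift T4→4, T5→5.
Schedule T1@1, T2@1, T3@1, T4@4, T5@5: d1:9  d2:9  d3:9  d4:8  d5:8  d6:8  d7:0 — peak 9.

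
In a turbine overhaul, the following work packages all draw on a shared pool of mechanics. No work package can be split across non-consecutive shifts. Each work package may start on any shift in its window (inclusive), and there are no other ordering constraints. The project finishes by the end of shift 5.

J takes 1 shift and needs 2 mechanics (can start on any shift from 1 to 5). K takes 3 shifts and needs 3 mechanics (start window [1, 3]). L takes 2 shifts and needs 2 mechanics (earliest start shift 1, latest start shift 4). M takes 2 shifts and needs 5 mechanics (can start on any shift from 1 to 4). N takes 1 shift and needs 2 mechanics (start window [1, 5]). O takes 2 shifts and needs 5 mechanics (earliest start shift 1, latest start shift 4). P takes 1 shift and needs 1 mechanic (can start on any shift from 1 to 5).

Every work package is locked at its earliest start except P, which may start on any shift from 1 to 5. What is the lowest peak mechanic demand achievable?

P@1: s1:20  s2:15  s3:3  s4:0  s5:0 → peak 20
P@2: s1:19  s2:16  s3:3  s4:0  s5:0 → peak 19
P@3: s1:19  s2:15  s3:4  s4:0  s5:0 → peak 19
P@4: s1:19  s2:15  s3:3  s4:1  s5:0 → peak 19
P@5: s1:19  s2:15  s3:3  s4:0  s5:1 → peak 19
Best is P@2, peak 19.

19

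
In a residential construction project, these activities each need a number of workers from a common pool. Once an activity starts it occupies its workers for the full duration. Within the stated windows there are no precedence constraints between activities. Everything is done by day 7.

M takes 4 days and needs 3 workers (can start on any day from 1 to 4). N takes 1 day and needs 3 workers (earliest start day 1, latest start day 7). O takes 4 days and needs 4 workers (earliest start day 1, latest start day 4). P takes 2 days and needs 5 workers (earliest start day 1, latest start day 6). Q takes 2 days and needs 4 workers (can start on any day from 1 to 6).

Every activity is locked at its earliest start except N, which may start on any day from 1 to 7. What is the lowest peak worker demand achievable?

16

N@1: d1:19  d2:16  d3:7  d4:7  d5:0  d6:0  d7:0 → peak 19
N@2: d1:16  d2:19  d3:7  d4:7  d5:0  d6:0  d7:0 → peak 19
N@3: d1:16  d2:16  d3:10  d4:7  d5:0  d6:0  d7:0 → peak 16
N@4: d1:16  d2:16  d3:7  d4:10  d5:0  d6:0  d7:0 → peak 16
N@5: d1:16  d2:16  d3:7  d4:7  d5:3  d6:0  d7:0 → peak 16
N@6: d1:16  d2:16  d3:7  d4:7  d5:0  d6:3  d7:0 → peak 16
N@7: d1:16  d2:16  d3:7  d4:7  d5:0  d6:0  d7:3 → peak 16
Best is N@3, peak 16.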